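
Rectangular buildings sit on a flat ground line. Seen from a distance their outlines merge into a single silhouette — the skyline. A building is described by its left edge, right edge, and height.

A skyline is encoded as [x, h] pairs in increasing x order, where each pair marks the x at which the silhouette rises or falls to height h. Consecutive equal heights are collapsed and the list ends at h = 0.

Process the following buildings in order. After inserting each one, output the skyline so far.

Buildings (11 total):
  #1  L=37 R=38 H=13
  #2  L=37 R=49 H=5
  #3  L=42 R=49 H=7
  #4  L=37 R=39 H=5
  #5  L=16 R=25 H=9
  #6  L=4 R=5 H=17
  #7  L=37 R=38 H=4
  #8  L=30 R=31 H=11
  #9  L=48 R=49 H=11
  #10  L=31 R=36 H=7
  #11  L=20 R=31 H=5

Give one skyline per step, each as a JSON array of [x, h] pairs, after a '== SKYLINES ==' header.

== SKYLINES ==
[[37,13],[38,0]]
[[37,13],[38,5],[49,0]]
[[37,13],[38,5],[42,7],[49,0]]
[[37,13],[38,5],[42,7],[49,0]]
[[16,9],[25,0],[37,13],[38,5],[42,7],[49,0]]
[[4,17],[5,0],[16,9],[25,0],[37,13],[38,5],[42,7],[49,0]]
[[4,17],[5,0],[16,9],[25,0],[37,13],[38,5],[42,7],[49,0]]
[[4,17],[5,0],[16,9],[25,0],[30,11],[31,0],[37,13],[38,5],[42,7],[49,0]]
[[4,17],[5,0],[16,9],[25,0],[30,11],[31,0],[37,13],[38,5],[42,7],[48,11],[49,0]]
[[4,17],[5,0],[16,9],[25,0],[30,11],[31,7],[36,0],[37,13],[38,5],[42,7],[48,11],[49,0]]
[[4,17],[5,0],[16,9],[25,5],[30,11],[31,7],[36,0],[37,13],[38,5],[42,7],[48,11],[49,0]]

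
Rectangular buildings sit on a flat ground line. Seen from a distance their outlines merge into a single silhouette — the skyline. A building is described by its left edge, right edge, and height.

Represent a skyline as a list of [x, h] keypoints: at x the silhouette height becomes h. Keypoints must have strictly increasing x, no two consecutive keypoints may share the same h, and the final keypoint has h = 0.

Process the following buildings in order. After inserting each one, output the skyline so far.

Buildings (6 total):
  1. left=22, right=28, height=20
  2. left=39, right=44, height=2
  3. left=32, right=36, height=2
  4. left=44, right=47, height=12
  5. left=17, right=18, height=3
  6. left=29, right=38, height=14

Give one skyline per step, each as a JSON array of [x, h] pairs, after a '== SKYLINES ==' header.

== SKYLINES ==
[[22,20],[28,0]]
[[22,20],[28,0],[39,2],[44,0]]
[[22,20],[28,0],[32,2],[36,0],[39,2],[44,0]]
[[22,20],[28,0],[32,2],[36,0],[39,2],[44,12],[47,0]]
[[17,3],[18,0],[22,20],[28,0],[32,2],[36,0],[39,2],[44,12],[47,0]]
[[17,3],[18,0],[22,20],[28,0],[29,14],[38,0],[39,2],[44,12],[47,0]]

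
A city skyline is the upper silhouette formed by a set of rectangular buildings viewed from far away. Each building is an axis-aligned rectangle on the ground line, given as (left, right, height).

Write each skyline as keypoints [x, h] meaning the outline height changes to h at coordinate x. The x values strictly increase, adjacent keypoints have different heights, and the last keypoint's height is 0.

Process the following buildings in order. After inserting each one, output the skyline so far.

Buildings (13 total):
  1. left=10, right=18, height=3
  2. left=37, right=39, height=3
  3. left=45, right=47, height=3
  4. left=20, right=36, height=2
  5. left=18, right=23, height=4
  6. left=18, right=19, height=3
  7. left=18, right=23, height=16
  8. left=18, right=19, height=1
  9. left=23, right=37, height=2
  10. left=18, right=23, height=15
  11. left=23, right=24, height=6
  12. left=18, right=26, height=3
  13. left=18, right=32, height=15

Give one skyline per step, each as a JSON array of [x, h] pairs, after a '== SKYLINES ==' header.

== SKYLINES ==
[[10,3],[18,0]]
[[10,3],[18,0],[37,3],[39,0]]
[[10,3],[18,0],[37,3],[39,0],[45,3],[47,0]]
[[10,3],[18,0],[20,2],[36,0],[37,3],[39,0],[45,3],[47,0]]
[[10,3],[18,4],[23,2],[36,0],[37,3],[39,0],[45,3],[47,0]]
[[10,3],[18,4],[23,2],[36,0],[37,3],[39,0],[45,3],[47,0]]
[[10,3],[18,16],[23,2],[36,0],[37,3],[39,0],[45,3],[47,0]]
[[10,3],[18,16],[23,2],[36,0],[37,3],[39,0],[45,3],[47,0]]
[[10,3],[18,16],[23,2],[37,3],[39,0],[45,3],[47,0]]
[[10,3],[18,16],[23,2],[37,3],[39,0],[45,3],[47,0]]
[[10,3],[18,16],[23,6],[24,2],[37,3],[39,0],[45,3],[47,0]]
[[10,3],[18,16],[23,6],[24,3],[26,2],[37,3],[39,0],[45,3],[47,0]]
[[10,3],[18,16],[23,15],[32,2],[37,3],[39,0],[45,3],[47,0]]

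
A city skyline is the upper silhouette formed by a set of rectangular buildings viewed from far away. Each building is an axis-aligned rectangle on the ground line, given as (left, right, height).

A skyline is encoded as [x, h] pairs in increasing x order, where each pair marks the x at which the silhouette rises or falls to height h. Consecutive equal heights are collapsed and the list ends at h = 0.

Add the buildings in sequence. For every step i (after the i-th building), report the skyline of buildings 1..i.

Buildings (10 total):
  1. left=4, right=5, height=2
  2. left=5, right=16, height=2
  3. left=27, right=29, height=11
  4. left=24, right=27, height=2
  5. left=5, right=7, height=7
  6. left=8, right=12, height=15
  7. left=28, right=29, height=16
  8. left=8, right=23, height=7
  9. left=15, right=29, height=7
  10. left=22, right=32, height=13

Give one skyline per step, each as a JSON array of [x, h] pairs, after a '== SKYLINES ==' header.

== SKYLINES ==
[[4,2],[5,0]]
[[4,2],[16,0]]
[[4,2],[16,0],[27,11],[29,0]]
[[4,2],[16,0],[24,2],[27,11],[29,0]]
[[4,2],[5,7],[7,2],[16,0],[24,2],[27,11],[29,0]]
[[4,2],[5,7],[7,2],[8,15],[12,2],[16,0],[24,2],[27,11],[29,0]]
[[4,2],[5,7],[7,2],[8,15],[12,2],[16,0],[24,2],[27,11],[28,16],[29,0]]
[[4,2],[5,7],[7,2],[8,15],[12,7],[23,0],[24,2],[27,11],[28,16],[29,0]]
[[4,2],[5,7],[7,2],[8,15],[12,7],[27,11],[28,16],[29,0]]
[[4,2],[5,7],[7,2],[8,15],[12,7],[22,13],[28,16],[29,13],[32,0]]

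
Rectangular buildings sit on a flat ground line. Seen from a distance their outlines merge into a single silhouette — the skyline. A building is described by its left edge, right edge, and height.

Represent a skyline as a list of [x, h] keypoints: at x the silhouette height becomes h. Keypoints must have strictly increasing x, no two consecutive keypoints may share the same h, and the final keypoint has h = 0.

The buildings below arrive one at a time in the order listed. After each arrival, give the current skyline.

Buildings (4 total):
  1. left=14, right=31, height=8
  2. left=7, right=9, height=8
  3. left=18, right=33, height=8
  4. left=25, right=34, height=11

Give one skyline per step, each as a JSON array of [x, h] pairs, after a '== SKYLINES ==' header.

== SKYLINES ==
[[14,8],[31,0]]
[[7,8],[9,0],[14,8],[31,0]]
[[7,8],[9,0],[14,8],[33,0]]
[[7,8],[9,0],[14,8],[25,11],[34,0]]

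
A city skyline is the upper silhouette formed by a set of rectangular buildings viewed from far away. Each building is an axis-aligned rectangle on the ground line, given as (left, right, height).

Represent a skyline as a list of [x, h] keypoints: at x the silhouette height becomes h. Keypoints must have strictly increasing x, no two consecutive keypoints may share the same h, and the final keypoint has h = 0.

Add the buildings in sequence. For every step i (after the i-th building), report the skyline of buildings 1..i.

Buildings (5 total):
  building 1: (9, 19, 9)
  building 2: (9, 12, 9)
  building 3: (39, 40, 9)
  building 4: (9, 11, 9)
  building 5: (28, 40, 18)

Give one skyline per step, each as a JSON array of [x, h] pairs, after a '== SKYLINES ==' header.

== SKYLINES ==
[[9,9],[19,0]]
[[9,9],[19,0]]
[[9,9],[19,0],[39,9],[40,0]]
[[9,9],[19,0],[39,9],[40,0]]
[[9,9],[19,0],[28,18],[40,0]]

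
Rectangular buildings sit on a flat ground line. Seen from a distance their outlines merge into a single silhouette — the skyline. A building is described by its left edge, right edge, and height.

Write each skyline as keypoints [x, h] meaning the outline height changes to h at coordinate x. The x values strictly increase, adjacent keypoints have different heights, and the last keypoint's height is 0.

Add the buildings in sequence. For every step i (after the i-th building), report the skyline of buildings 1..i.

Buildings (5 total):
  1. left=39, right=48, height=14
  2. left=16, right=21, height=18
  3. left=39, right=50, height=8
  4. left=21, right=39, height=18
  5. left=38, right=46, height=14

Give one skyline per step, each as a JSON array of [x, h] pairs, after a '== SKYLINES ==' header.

== SKYLINES ==
[[39,14],[48,0]]
[[16,18],[21,0],[39,14],[48,0]]
[[16,18],[21,0],[39,14],[48,8],[50,0]]
[[16,18],[39,14],[48,8],[50,0]]
[[16,18],[39,14],[48,8],[50,0]]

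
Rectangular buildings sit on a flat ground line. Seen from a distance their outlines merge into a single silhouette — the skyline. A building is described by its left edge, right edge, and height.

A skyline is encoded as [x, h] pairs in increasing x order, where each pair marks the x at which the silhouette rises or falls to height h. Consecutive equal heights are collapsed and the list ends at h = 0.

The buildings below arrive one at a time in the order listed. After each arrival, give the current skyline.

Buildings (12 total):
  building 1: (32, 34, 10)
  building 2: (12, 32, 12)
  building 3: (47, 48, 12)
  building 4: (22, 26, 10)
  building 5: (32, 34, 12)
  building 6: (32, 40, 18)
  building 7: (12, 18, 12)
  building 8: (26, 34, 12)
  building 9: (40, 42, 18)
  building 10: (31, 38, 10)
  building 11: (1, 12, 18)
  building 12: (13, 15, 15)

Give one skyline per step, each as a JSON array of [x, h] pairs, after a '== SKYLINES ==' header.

== SKYLINES ==
[[32,10],[34,0]]
[[12,12],[32,10],[34,0]]
[[12,12],[32,10],[34,0],[47,12],[48,0]]
[[12,12],[32,10],[34,0],[47,12],[48,0]]
[[12,12],[34,0],[47,12],[48,0]]
[[12,12],[32,18],[40,0],[47,12],[48,0]]
[[12,12],[32,18],[40,0],[47,12],[48,0]]
[[12,12],[32,18],[40,0],[47,12],[48,0]]
[[12,12],[32,18],[42,0],[47,12],[48,0]]
[[12,12],[32,18],[42,0],[47,12],[48,0]]
[[1,18],[12,12],[32,18],[42,0],[47,12],[48,0]]
[[1,18],[12,12],[13,15],[15,12],[32,18],[42,0],[47,12],[48,0]]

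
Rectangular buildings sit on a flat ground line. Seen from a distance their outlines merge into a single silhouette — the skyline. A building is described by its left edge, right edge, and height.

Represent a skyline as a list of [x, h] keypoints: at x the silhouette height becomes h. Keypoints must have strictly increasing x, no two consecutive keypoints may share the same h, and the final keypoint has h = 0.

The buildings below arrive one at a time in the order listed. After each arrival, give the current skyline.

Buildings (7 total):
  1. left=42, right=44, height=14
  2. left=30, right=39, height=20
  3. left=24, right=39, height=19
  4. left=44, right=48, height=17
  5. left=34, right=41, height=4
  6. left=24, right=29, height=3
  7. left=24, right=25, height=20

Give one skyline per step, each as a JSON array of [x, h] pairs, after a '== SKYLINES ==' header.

== SKYLINES ==
[[42,14],[44,0]]
[[30,20],[39,0],[42,14],[44,0]]
[[24,19],[30,20],[39,0],[42,14],[44,0]]
[[24,19],[30,20],[39,0],[42,14],[44,17],[48,0]]
[[24,19],[30,20],[39,4],[41,0],[42,14],[44,17],[48,0]]
[[24,19],[30,20],[39,4],[41,0],[42,14],[44,17],[48,0]]
[[24,20],[25,19],[30,20],[39,4],[41,0],[42,14],[44,17],[48,0]]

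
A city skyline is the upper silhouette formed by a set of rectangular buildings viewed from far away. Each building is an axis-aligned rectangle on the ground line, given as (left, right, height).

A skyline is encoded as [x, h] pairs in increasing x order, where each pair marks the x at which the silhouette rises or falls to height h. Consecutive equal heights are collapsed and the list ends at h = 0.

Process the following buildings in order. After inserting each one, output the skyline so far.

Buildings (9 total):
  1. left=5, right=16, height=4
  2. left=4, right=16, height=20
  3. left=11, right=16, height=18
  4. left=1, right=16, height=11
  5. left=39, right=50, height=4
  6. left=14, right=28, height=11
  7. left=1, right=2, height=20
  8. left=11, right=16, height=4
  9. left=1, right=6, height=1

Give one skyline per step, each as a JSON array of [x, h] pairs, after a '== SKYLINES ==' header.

== SKYLINES ==
[[5,4],[16,0]]
[[4,20],[16,0]]
[[4,20],[16,0]]
[[1,11],[4,20],[16,0]]
[[1,11],[4,20],[16,0],[39,4],[50,0]]
[[1,11],[4,20],[16,11],[28,0],[39,4],[50,0]]
[[1,20],[2,11],[4,20],[16,11],[28,0],[39,4],[50,0]]
[[1,20],[2,11],[4,20],[16,11],[28,0],[39,4],[50,0]]
[[1,20],[2,11],[4,20],[16,11],[28,0],[39,4],[50,0]]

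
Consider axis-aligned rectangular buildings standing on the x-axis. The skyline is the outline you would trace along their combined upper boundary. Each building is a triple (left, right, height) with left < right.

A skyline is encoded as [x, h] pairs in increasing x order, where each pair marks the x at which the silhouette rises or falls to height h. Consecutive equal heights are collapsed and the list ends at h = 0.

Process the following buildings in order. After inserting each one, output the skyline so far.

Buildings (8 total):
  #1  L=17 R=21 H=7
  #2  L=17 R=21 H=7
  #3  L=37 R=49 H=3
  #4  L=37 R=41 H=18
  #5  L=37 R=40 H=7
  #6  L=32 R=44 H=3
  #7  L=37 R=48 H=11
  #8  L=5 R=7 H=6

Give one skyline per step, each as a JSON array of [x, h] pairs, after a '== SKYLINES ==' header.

== SKYLINES ==
[[17,7],[21,0]]
[[17,7],[21,0]]
[[17,7],[21,0],[37,3],[49,0]]
[[17,7],[21,0],[37,18],[41,3],[49,0]]
[[17,7],[21,0],[37,18],[41,3],[49,0]]
[[17,7],[21,0],[32,3],[37,18],[41,3],[49,0]]
[[17,7],[21,0],[32,3],[37,18],[41,11],[48,3],[49,0]]
[[5,6],[7,0],[17,7],[21,0],[32,3],[37,18],[41,11],[48,3],[49,0]]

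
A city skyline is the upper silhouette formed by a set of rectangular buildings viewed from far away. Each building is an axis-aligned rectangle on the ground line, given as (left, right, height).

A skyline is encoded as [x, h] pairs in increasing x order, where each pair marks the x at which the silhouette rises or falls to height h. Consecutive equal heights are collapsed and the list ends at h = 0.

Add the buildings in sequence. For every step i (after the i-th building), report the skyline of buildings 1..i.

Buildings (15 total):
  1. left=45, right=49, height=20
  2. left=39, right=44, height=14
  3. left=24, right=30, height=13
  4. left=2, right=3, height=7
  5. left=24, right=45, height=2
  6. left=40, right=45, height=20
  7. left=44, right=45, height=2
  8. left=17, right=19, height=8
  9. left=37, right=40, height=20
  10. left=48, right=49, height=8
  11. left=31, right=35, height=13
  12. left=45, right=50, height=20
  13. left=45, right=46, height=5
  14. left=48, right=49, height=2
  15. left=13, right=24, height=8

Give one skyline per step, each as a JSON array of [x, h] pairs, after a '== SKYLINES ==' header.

== SKYLINES ==
[[45,20],[49,0]]
[[39,14],[44,0],[45,20],[49,0]]
[[24,13],[30,0],[39,14],[44,0],[45,20],[49,0]]
[[2,7],[3,0],[24,13],[30,0],[39,14],[44,0],[45,20],[49,0]]
[[2,7],[3,0],[24,13],[30,2],[39,14],[44,2],[45,20],[49,0]]
[[2,7],[3,0],[24,13],[30,2],[39,14],[40,20],[49,0]]
[[2,7],[3,0],[24,13],[30,2],[39,14],[40,20],[49,0]]
[[2,7],[3,0],[17,8],[19,0],[24,13],[30,2],[39,14],[40,20],[49,0]]
[[2,7],[3,0],[17,8],[19,0],[24,13],[30,2],[37,20],[49,0]]
[[2,7],[3,0],[17,8],[19,0],[24,13],[30,2],[37,20],[49,0]]
[[2,7],[3,0],[17,8],[19,0],[24,13],[30,2],[31,13],[35,2],[37,20],[49,0]]
[[2,7],[3,0],[17,8],[19,0],[24,13],[30,2],[31,13],[35,2],[37,20],[50,0]]
[[2,7],[3,0],[17,8],[19,0],[24,13],[30,2],[31,13],[35,2],[37,20],[50,0]]
[[2,7],[3,0],[17,8],[19,0],[24,13],[30,2],[31,13],[35,2],[37,20],[50,0]]
[[2,7],[3,0],[13,8],[24,13],[30,2],[31,13],[35,2],[37,20],[50,0]]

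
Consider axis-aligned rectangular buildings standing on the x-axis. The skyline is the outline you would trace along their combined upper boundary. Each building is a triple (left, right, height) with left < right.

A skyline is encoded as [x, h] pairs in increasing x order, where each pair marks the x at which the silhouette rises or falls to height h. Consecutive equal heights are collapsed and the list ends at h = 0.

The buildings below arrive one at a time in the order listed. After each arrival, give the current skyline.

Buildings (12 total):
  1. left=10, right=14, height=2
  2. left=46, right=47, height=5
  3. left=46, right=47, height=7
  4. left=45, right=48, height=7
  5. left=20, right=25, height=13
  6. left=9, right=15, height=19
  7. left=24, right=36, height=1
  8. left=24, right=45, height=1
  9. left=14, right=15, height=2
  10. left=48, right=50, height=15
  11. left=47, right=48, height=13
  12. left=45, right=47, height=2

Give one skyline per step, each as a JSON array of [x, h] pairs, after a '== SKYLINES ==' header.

== SKYLINES ==
[[10,2],[14,0]]
[[10,2],[14,0],[46,5],[47,0]]
[[10,2],[14,0],[46,7],[47,0]]
[[10,2],[14,0],[45,7],[48,0]]
[[10,2],[14,0],[20,13],[25,0],[45,7],[48,0]]
[[9,19],[15,0],[20,13],[25,0],[45,7],[48,0]]
[[9,19],[15,0],[20,13],[25,1],[36,0],[45,7],[48,0]]
[[9,19],[15,0],[20,13],[25,1],[45,7],[48,0]]
[[9,19],[15,0],[20,13],[25,1],[45,7],[48,0]]
[[9,19],[15,0],[20,13],[25,1],[45,7],[48,15],[50,0]]
[[9,19],[15,0],[20,13],[25,1],[45,7],[47,13],[48,15],[50,0]]
[[9,19],[15,0],[20,13],[25,1],[45,7],[47,13],[48,15],[50,0]]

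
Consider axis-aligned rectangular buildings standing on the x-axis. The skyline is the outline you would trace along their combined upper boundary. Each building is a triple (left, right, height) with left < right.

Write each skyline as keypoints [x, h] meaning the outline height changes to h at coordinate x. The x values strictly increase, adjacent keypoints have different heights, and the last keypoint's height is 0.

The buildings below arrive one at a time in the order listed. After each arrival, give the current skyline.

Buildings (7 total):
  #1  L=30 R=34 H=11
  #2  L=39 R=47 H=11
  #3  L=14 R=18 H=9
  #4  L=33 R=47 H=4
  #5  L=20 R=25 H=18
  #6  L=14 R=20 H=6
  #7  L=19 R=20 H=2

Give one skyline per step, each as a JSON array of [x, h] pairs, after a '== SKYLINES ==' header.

== SKYLINES ==
[[30,11],[34,0]]
[[30,11],[34,0],[39,11],[47,0]]
[[14,9],[18,0],[30,11],[34,0],[39,11],[47,0]]
[[14,9],[18,0],[30,11],[34,4],[39,11],[47,0]]
[[14,9],[18,0],[20,18],[25,0],[30,11],[34,4],[39,11],[47,0]]
[[14,9],[18,6],[20,18],[25,0],[30,11],[34,4],[39,11],[47,0]]
[[14,9],[18,6],[20,18],[25,0],[30,11],[34,4],[39,11],[47,0]]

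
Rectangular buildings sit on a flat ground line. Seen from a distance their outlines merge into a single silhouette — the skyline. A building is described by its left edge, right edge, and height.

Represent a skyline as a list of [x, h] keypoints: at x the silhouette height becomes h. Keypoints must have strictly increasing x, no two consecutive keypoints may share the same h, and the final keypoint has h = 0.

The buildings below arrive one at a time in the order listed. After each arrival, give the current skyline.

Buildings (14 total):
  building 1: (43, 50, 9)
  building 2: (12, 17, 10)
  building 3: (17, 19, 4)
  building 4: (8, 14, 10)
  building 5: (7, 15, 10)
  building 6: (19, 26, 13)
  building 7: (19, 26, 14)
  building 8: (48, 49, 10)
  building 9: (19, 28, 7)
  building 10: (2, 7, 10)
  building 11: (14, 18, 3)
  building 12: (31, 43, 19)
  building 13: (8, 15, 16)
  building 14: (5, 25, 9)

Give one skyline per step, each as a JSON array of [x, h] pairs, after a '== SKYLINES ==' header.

== SKYLINES ==
[[43,9],[50,0]]
[[12,10],[17,0],[43,9],[50,0]]
[[12,10],[17,4],[19,0],[43,9],[50,0]]
[[8,10],[17,4],[19,0],[43,9],[50,0]]
[[7,10],[17,4],[19,0],[43,9],[50,0]]
[[7,10],[17,4],[19,13],[26,0],[43,9],[50,0]]
[[7,10],[17,4],[19,14],[26,0],[43,9],[50,0]]
[[7,10],[17,4],[19,14],[26,0],[43,9],[48,10],[49,9],[50,0]]
[[7,10],[17,4],[19,14],[26,7],[28,0],[43,9],[48,10],[49,9],[50,0]]
[[2,10],[17,4],[19,14],[26,7],[28,0],[43,9],[48,10],[49,9],[50,0]]
[[2,10],[17,4],[19,14],[26,7],[28,0],[43,9],[48,10],[49,9],[50,0]]
[[2,10],[17,4],[19,14],[26,7],[28,0],[31,19],[43,9],[48,10],[49,9],[50,0]]
[[2,10],[8,16],[15,10],[17,4],[19,14],[26,7],[28,0],[31,19],[43,9],[48,10],[49,9],[50,0]]
[[2,10],[8,16],[15,10],[17,9],[19,14],[26,7],[28,0],[31,19],[43,9],[48,10],[49,9],[50,0]]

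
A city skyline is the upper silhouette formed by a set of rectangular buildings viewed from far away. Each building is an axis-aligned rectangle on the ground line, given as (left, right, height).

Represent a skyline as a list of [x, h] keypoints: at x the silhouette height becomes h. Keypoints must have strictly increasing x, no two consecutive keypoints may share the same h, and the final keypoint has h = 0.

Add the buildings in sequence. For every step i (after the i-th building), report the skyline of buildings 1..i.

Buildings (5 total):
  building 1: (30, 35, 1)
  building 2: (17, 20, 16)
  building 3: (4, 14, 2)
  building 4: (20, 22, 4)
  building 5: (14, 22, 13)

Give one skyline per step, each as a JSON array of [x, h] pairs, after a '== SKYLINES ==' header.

== SKYLINES ==
[[30,1],[35,0]]
[[17,16],[20,0],[30,1],[35,0]]
[[4,2],[14,0],[17,16],[20,0],[30,1],[35,0]]
[[4,2],[14,0],[17,16],[20,4],[22,0],[30,1],[35,0]]
[[4,2],[14,13],[17,16],[20,13],[22,0],[30,1],[35,0]]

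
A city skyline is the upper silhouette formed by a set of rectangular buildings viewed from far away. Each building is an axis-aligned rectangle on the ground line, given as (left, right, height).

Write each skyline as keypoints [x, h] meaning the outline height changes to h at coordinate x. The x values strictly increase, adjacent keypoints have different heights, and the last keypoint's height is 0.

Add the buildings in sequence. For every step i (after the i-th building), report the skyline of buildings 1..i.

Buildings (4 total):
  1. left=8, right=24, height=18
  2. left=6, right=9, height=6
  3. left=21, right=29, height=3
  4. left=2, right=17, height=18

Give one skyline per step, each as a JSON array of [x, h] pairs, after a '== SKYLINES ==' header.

== SKYLINES ==
[[8,18],[24,0]]
[[6,6],[8,18],[24,0]]
[[6,6],[8,18],[24,3],[29,0]]
[[2,18],[24,3],[29,0]]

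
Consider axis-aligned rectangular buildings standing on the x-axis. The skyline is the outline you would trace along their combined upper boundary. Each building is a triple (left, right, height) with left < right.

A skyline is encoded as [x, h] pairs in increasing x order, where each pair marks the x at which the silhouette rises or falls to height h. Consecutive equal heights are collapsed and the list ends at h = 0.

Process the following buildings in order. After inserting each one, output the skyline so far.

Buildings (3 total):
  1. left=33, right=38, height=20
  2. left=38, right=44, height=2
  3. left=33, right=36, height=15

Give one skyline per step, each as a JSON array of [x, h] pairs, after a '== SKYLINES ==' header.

== SKYLINES ==
[[33,20],[38,0]]
[[33,20],[38,2],[44,0]]
[[33,20],[38,2],[44,0]]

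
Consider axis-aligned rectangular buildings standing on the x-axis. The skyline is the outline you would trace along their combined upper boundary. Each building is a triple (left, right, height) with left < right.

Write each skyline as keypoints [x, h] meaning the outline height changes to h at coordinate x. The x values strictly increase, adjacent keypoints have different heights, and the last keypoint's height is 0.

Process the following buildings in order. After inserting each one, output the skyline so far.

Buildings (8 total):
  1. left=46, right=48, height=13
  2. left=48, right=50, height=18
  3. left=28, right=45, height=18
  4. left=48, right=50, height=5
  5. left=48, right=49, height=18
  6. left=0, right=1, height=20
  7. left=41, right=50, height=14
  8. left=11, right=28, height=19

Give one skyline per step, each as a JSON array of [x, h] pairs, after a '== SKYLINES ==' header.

== SKYLINES ==
[[46,13],[48,0]]
[[46,13],[48,18],[50,0]]
[[28,18],[45,0],[46,13],[48,18],[50,0]]
[[28,18],[45,0],[46,13],[48,18],[50,0]]
[[28,18],[45,0],[46,13],[48,18],[50,0]]
[[0,20],[1,0],[28,18],[45,0],[46,13],[48,18],[50,0]]
[[0,20],[1,0],[28,18],[45,14],[48,18],[50,0]]
[[0,20],[1,0],[11,19],[28,18],[45,14],[48,18],[50,0]]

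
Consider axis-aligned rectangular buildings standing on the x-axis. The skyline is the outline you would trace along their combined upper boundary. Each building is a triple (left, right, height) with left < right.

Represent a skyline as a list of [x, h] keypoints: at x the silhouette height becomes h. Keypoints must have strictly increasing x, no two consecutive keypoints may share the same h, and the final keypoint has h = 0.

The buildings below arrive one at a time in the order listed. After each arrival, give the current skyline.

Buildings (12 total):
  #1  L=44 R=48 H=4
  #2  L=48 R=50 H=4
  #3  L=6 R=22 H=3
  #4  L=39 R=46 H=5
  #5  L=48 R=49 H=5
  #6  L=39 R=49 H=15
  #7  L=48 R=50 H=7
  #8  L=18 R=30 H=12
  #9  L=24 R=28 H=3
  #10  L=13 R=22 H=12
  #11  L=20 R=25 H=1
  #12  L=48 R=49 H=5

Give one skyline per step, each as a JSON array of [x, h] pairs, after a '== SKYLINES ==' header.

== SKYLINES ==
[[44,4],[48,0]]
[[44,4],[50,0]]
[[6,3],[22,0],[44,4],[50,0]]
[[6,3],[22,0],[39,5],[46,4],[50,0]]
[[6,3],[22,0],[39,5],[46,4],[48,5],[49,4],[50,0]]
[[6,3],[22,0],[39,15],[49,4],[50,0]]
[[6,3],[22,0],[39,15],[49,7],[50,0]]
[[6,3],[18,12],[30,0],[39,15],[49,7],[50,0]]
[[6,3],[18,12],[30,0],[39,15],[49,7],[50,0]]
[[6,3],[13,12],[30,0],[39,15],[49,7],[50,0]]
[[6,3],[13,12],[30,0],[39,15],[49,7],[50,0]]
[[6,3],[13,12],[30,0],[39,15],[49,7],[50,0]]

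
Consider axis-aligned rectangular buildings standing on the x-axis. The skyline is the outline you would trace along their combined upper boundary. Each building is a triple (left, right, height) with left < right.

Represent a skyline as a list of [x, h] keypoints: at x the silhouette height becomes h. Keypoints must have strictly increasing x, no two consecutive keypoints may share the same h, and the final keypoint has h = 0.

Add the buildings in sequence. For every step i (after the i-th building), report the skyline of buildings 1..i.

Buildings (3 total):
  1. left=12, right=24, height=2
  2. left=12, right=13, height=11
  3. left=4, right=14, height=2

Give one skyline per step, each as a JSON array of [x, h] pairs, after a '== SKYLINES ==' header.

== SKYLINES ==
[[12,2],[24,0]]
[[12,11],[13,2],[24,0]]
[[4,2],[12,11],[13,2],[24,0]]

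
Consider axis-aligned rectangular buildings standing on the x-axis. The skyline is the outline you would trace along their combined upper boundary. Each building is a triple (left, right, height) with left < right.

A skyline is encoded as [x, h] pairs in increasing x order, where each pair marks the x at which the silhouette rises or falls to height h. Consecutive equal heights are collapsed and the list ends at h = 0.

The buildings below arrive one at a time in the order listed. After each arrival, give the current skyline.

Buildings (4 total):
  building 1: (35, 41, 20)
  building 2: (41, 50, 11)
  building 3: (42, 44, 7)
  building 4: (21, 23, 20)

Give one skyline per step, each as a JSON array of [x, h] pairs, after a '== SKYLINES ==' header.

== SKYLINES ==
[[35,20],[41,0]]
[[35,20],[41,11],[50,0]]
[[35,20],[41,11],[50,0]]
[[21,20],[23,0],[35,20],[41,11],[50,0]]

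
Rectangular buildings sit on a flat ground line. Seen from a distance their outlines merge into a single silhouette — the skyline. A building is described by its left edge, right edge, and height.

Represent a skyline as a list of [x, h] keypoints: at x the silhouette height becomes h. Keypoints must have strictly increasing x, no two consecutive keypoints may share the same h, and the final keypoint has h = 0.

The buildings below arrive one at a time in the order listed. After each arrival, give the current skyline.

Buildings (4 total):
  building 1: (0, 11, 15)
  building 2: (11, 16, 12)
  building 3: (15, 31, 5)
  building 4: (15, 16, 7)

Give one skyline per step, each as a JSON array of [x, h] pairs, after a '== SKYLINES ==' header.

== SKYLINES ==
[[0,15],[11,0]]
[[0,15],[11,12],[16,0]]
[[0,15],[11,12],[16,5],[31,0]]
[[0,15],[11,12],[16,5],[31,0]]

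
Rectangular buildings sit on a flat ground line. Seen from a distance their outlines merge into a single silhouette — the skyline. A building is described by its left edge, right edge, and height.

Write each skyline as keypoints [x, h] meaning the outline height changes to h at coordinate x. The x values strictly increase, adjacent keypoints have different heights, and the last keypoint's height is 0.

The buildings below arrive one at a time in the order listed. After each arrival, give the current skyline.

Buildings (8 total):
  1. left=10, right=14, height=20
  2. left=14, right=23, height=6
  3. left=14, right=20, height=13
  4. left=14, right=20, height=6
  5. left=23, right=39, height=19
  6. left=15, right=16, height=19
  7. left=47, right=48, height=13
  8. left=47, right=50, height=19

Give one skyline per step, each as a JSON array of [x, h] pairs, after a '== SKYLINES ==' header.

== SKYLINES ==
[[10,20],[14,0]]
[[10,20],[14,6],[23,0]]
[[10,20],[14,13],[20,6],[23,0]]
[[10,20],[14,13],[20,6],[23,0]]
[[10,20],[14,13],[20,6],[23,19],[39,0]]
[[10,20],[14,13],[15,19],[16,13],[20,6],[23,19],[39,0]]
[[10,20],[14,13],[15,19],[16,13],[20,6],[23,19],[39,0],[47,13],[48,0]]
[[10,20],[14,13],[15,19],[16,13],[20,6],[23,19],[39,0],[47,19],[50,0]]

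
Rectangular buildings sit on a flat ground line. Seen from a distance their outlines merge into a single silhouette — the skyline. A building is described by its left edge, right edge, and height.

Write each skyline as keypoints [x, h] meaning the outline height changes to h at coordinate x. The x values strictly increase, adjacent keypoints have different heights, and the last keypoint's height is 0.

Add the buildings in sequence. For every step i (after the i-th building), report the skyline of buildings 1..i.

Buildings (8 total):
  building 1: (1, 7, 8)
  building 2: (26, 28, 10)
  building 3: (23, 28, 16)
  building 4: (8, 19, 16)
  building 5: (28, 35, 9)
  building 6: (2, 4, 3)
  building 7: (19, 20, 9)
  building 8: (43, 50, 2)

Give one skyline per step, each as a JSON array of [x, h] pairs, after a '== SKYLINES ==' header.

== SKYLINES ==
[[1,8],[7,0]]
[[1,8],[7,0],[26,10],[28,0]]
[[1,8],[7,0],[23,16],[28,0]]
[[1,8],[7,0],[8,16],[19,0],[23,16],[28,0]]
[[1,8],[7,0],[8,16],[19,0],[23,16],[28,9],[35,0]]
[[1,8],[7,0],[8,16],[19,0],[23,16],[28,9],[35,0]]
[[1,8],[7,0],[8,16],[19,9],[20,0],[23,16],[28,9],[35,0]]
[[1,8],[7,0],[8,16],[19,9],[20,0],[23,16],[28,9],[35,0],[43,2],[50,0]]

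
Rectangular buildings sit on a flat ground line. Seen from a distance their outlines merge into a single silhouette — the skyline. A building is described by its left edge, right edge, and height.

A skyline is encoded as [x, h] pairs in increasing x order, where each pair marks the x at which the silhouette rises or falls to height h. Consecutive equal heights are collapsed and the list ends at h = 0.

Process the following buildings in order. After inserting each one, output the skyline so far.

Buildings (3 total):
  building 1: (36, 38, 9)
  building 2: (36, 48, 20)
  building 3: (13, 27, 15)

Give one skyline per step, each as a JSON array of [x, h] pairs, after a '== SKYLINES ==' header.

== SKYLINES ==
[[36,9],[38,0]]
[[36,20],[48,0]]
[[13,15],[27,0],[36,20],[48,0]]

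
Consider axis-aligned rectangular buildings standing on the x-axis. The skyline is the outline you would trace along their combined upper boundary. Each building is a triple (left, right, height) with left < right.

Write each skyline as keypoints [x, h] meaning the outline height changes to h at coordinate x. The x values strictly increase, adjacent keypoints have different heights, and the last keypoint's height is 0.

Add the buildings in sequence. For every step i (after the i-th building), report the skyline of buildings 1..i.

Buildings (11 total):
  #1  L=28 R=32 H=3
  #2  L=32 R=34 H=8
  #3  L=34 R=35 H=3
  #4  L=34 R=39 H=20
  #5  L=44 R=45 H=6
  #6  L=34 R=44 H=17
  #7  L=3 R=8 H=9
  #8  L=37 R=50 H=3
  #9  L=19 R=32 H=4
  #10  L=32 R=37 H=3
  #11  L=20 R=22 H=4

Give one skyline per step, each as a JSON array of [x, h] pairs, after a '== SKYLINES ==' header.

== SKYLINES ==
[[28,3],[32,0]]
[[28,3],[32,8],[34,0]]
[[28,3],[32,8],[34,3],[35,0]]
[[28,3],[32,8],[34,20],[39,0]]
[[28,3],[32,8],[34,20],[39,0],[44,6],[45,0]]
[[28,3],[32,8],[34,20],[39,17],[44,6],[45,0]]
[[3,9],[8,0],[28,3],[32,8],[34,20],[39,17],[44,6],[45,0]]
[[3,9],[8,0],[28,3],[32,8],[34,20],[39,17],[44,6],[45,3],[50,0]]
[[3,9],[8,0],[19,4],[32,8],[34,20],[39,17],[44,6],[45,3],[50,0]]
[[3,9],[8,0],[19,4],[32,8],[34,20],[39,17],[44,6],[45,3],[50,0]]
[[3,9],[8,0],[19,4],[32,8],[34,20],[39,17],[44,6],[45,3],[50,0]]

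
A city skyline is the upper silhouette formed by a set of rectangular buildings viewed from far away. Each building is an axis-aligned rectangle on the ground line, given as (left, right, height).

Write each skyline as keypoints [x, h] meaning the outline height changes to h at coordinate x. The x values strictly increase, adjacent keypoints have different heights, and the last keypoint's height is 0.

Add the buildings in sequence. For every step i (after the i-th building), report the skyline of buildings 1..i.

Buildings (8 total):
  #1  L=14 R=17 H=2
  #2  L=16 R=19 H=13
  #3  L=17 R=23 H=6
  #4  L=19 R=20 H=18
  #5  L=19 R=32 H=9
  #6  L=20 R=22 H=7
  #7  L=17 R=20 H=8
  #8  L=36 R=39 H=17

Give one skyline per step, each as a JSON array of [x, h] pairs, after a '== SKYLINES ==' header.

== SKYLINES ==
[[14,2],[17,0]]
[[14,2],[16,13],[19,0]]
[[14,2],[16,13],[19,6],[23,0]]
[[14,2],[16,13],[19,18],[20,6],[23,0]]
[[14,2],[16,13],[19,18],[20,9],[32,0]]
[[14,2],[16,13],[19,18],[20,9],[32,0]]
[[14,2],[16,13],[19,18],[20,9],[32,0]]
[[14,2],[16,13],[19,18],[20,9],[32,0],[36,17],[39,0]]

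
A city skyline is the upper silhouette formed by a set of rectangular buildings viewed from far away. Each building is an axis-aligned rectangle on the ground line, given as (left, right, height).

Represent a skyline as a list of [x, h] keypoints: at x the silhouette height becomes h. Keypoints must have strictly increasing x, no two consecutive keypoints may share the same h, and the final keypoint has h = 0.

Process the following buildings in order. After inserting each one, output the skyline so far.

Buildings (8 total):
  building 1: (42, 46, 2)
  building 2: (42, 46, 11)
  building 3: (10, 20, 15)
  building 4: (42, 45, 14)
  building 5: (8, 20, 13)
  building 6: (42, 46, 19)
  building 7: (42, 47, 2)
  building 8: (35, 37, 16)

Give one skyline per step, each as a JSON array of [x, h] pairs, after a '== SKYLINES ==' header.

== SKYLINES ==
[[42,2],[46,0]]
[[42,11],[46,0]]
[[10,15],[20,0],[42,11],[46,0]]
[[10,15],[20,0],[42,14],[45,11],[46,0]]
[[8,13],[10,15],[20,0],[42,14],[45,11],[46,0]]
[[8,13],[10,15],[20,0],[42,19],[46,0]]
[[8,13],[10,15],[20,0],[42,19],[46,2],[47,0]]
[[8,13],[10,15],[20,0],[35,16],[37,0],[42,19],[46,2],[47,0]]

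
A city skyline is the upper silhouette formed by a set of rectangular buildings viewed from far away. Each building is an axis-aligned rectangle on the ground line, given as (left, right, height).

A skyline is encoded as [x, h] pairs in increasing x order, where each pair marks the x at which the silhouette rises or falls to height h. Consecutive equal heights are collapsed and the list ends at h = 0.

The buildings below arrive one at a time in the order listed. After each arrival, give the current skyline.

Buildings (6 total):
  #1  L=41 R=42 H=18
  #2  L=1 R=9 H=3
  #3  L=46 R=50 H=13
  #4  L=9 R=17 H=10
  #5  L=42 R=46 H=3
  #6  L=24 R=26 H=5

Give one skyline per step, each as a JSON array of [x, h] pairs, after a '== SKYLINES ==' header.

== SKYLINES ==
[[41,18],[42,0]]
[[1,3],[9,0],[41,18],[42,0]]
[[1,3],[9,0],[41,18],[42,0],[46,13],[50,0]]
[[1,3],[9,10],[17,0],[41,18],[42,0],[46,13],[50,0]]
[[1,3],[9,10],[17,0],[41,18],[42,3],[46,13],[50,0]]
[[1,3],[9,10],[17,0],[24,5],[26,0],[41,18],[42,3],[46,13],[50,0]]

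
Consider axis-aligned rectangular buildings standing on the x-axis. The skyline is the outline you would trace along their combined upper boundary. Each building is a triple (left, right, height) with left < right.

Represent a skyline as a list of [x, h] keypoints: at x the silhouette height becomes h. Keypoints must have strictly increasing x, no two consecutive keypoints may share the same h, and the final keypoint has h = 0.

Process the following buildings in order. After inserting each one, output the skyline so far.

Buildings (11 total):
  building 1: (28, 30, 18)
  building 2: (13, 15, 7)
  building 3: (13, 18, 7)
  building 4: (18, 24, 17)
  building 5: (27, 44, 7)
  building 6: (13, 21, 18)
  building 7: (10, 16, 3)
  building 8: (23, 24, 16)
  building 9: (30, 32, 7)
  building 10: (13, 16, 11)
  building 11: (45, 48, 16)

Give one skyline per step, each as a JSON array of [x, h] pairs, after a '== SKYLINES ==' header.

== SKYLINES ==
[[28,18],[30,0]]
[[13,7],[15,0],[28,18],[30,0]]
[[13,7],[18,0],[28,18],[30,0]]
[[13,7],[18,17],[24,0],[28,18],[30,0]]
[[13,7],[18,17],[24,0],[27,7],[28,18],[30,7],[44,0]]
[[13,18],[21,17],[24,0],[27,7],[28,18],[30,7],[44,0]]
[[10,3],[13,18],[21,17],[24,0],[27,7],[28,18],[30,7],[44,0]]
[[10,3],[13,18],[21,17],[24,0],[27,7],[28,18],[30,7],[44,0]]
[[10,3],[13,18],[21,17],[24,0],[27,7],[28,18],[30,7],[44,0]]
[[10,3],[13,18],[21,17],[24,0],[27,7],[28,18],[30,7],[44,0]]
[[10,3],[13,18],[21,17],[24,0],[27,7],[28,18],[30,7],[44,0],[45,16],[48,0]]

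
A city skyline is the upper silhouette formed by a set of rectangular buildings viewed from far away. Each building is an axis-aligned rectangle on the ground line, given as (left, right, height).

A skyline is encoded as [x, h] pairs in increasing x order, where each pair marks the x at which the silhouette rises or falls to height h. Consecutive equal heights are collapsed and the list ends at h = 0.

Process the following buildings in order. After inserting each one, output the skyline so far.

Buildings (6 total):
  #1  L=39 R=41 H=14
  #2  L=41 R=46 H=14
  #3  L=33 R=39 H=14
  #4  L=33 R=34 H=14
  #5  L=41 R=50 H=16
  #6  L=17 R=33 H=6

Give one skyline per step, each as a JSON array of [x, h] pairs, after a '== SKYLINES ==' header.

== SKYLINES ==
[[39,14],[41,0]]
[[39,14],[46,0]]
[[33,14],[46,0]]
[[33,14],[46,0]]
[[33,14],[41,16],[50,0]]
[[17,6],[33,14],[41,16],[50,0]]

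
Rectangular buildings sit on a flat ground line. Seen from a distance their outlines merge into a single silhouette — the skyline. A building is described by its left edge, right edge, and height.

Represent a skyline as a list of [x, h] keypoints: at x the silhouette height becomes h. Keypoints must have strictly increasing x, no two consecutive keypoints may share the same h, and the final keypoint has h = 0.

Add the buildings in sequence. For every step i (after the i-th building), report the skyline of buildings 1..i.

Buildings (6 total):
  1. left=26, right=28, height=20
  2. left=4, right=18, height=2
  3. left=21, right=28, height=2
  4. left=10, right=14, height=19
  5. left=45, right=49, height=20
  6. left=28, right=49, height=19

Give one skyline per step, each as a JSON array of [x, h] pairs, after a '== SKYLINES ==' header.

== SKYLINES ==
[[26,20],[28,0]]
[[4,2],[18,0],[26,20],[28,0]]
[[4,2],[18,0],[21,2],[26,20],[28,0]]
[[4,2],[10,19],[14,2],[18,0],[21,2],[26,20],[28,0]]
[[4,2],[10,19],[14,2],[18,0],[21,2],[26,20],[28,0],[45,20],[49,0]]
[[4,2],[10,19],[14,2],[18,0],[21,2],[26,20],[28,19],[45,20],[49,0]]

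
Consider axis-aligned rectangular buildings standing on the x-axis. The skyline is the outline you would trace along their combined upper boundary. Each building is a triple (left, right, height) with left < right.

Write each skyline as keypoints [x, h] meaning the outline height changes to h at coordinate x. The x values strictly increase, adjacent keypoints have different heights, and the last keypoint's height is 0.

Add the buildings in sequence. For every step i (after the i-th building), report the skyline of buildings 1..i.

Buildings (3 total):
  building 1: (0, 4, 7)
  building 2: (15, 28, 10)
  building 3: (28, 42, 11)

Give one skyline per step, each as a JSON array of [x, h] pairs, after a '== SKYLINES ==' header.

== SKYLINES ==
[[0,7],[4,0]]
[[0,7],[4,0],[15,10],[28,0]]
[[0,7],[4,0],[15,10],[28,11],[42,0]]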